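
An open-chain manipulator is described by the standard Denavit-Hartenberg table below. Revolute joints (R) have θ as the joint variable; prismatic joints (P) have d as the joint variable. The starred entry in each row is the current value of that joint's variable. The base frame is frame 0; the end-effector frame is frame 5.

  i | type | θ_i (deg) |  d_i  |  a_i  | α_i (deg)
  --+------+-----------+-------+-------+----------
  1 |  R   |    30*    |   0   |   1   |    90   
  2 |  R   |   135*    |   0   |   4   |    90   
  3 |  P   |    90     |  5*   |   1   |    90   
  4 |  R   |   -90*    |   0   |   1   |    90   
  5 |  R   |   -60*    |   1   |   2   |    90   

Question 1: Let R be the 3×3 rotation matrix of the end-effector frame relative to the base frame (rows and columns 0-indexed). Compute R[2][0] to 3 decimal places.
-0.966

End-effector x-axis (col 0 of R) = (0.2241,0.1294,-0.9659)
R[2][0] = -0.9659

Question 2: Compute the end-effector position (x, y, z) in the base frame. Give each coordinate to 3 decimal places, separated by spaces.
1.314 0.759 3.725

after link 1: o_1 = (0.8660, 0.5000, 0.0000)
after link 2: o_2 = (-1.5835, -0.9142, 2.8284)
after link 3: o_3 = (1.9784, -0.0125, 6.3640)
after link 4: o_4 = (1.3660, -0.3660, 5.6569)
after link 5: o_5 = (1.3143, 0.7588, 3.7250)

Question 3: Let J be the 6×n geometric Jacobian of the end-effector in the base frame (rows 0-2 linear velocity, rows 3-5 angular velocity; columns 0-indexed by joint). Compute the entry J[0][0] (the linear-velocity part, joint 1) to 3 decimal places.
axis z_0 = ẑ; lever o_n−o_0 = (1.3143,0.7588,3.7250)
cross product → J_v[:, 0] = (-0.7588,1.3143,0.0000)
J_ω[:, 0] = z_0
entry J[0][0] = -0.7588

-0.759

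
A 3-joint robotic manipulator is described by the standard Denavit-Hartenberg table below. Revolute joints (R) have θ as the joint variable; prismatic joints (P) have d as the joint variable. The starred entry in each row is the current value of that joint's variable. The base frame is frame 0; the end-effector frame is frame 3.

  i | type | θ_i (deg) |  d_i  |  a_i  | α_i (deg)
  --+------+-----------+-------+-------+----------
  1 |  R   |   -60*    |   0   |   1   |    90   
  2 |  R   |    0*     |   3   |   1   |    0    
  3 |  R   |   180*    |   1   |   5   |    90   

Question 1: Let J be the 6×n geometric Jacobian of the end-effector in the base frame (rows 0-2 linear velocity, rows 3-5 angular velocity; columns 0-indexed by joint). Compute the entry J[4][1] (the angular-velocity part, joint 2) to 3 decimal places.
axis z_1 = (-0.8660,-0.5000,0.0000); lever o_n−o_1 = (-5.4641,1.4641,0.0000)
cross product → J_v[:, 1] = (-0.0000,0.0000,-4.0000)
J_ω[:, 1] = z_1
entry J[4][1] = -0.5000

-0.500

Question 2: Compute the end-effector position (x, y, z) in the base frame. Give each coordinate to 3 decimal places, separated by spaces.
-4.964 0.598 0.000

after link 1: o_1 = (0.5000, -0.8660, 0.0000)
after link 2: o_2 = (-1.5981, -3.2321, 0.0000)
after link 3: o_3 = (-4.9641, 0.5981, 0.0000)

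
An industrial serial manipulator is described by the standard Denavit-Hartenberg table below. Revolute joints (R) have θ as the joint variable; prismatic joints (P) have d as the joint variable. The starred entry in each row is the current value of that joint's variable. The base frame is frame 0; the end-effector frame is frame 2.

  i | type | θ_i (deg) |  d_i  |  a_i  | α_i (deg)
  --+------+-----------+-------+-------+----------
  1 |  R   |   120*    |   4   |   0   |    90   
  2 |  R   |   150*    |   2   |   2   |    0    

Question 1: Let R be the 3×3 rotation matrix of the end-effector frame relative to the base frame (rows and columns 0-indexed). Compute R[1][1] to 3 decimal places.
-0.433

End-effector y-axis (col 1 of R) = (0.2500,-0.4330,-0.8660)
R[1][1] = -0.4330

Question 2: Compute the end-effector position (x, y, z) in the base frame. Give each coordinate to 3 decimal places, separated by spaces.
after link 1: o_1 = (0.0000, 0.0000, 4.0000)
after link 2: o_2 = (2.5981, -0.5000, 5.0000)

2.598 -0.500 5.000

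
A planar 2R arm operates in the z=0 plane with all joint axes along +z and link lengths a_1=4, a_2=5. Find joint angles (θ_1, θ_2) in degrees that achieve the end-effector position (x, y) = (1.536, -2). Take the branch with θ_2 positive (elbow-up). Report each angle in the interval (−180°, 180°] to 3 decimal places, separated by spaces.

cos θ_2 = (6.3593−4²−5²)/(2·4·5) = -0.8660; θ_2 = 149.9991° (elbow-up)
β = atan2(-2.0000,1.5360) = -52.4757°; ψ = atan2(2.5001,-0.3301) = 97.5214°
θ_1 = β − ψ = -149.9971°

-149.997 149.999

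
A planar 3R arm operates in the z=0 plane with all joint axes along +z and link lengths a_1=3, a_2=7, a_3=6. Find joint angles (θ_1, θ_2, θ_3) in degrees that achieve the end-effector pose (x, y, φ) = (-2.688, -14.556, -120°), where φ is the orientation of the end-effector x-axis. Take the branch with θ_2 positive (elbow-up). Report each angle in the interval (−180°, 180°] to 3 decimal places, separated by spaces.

-119.991 44.989 -44.999

wrist centre = target − a_3·(cos φ, sin φ) = (0.3120, -9.3598)
cos θ_2 = (87.7041−3²−7²)/(2·3·7) = 0.7072; θ_2 = 44.9892° (elbow-up)
β = atan2(-9.3598,0.3120) = -88.0908°; ψ = atan2(4.9488,7.9507) = 31.8997°
θ_1 = β − ψ = -119.9906°
θ_3 = φ − θ_1 − θ_2 = -44.9986° (wrapped to (-180°,180°])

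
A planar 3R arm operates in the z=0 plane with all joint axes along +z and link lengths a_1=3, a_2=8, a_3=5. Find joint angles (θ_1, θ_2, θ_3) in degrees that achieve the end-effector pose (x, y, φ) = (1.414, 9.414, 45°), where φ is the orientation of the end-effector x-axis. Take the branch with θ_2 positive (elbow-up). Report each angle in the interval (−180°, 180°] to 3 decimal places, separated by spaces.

wrist centre = target − a_3·(cos φ, sin φ) = (-2.1215, 5.8785)
cos θ_2 = (39.0573−3²−8²)/(2·3·8) = -0.7071; θ_2 = 135.0027° (elbow-up)
β = atan2(5.8785,-2.1215) = 109.8445°; ψ = atan2(5.6566,-2.6571) = 115.1613°
θ_1 = β − ψ = -5.3168°
θ_3 = φ − θ_1 − θ_2 = -84.6859° (wrapped to (-180°,180°])

-5.317 135.003 -84.686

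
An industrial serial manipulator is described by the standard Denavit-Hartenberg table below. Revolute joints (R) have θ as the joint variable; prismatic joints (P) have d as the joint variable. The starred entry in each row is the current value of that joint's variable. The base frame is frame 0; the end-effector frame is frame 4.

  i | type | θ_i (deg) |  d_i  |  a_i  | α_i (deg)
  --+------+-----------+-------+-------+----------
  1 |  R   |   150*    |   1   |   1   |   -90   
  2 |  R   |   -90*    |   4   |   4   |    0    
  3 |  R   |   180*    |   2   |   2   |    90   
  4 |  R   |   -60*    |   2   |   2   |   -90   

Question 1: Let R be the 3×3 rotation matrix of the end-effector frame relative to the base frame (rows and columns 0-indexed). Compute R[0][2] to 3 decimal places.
End-effector z-axis (col 2 of R) = (-0.2500,-0.4330,-0.8660)
R[0][2] = -0.2500

-0.250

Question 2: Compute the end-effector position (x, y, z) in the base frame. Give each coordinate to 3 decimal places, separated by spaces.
after link 1: o_1 = (-0.8660, 0.5000, 1.0000)
after link 2: o_2 = (-2.8660, -2.9641, 5.0000)
after link 3: o_3 = (-3.8660, -4.6962, 3.0000)
after link 4: o_4 = (-4.7321, -2.1962, 2.0000)

-4.732 -2.196 2.000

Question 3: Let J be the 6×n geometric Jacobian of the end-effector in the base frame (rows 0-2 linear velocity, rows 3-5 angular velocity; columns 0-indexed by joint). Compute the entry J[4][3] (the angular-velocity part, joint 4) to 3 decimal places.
0.500

axis z_3 = (-0.8660,0.5000,0.0000); lever o_n−o_3 = (-0.8660,2.5000,-1.0000)
cross product → J_v[:, 3] = (-0.5000,-0.8660,-1.7321)
J_ω[:, 3] = z_3
entry J[4][3] = 0.5000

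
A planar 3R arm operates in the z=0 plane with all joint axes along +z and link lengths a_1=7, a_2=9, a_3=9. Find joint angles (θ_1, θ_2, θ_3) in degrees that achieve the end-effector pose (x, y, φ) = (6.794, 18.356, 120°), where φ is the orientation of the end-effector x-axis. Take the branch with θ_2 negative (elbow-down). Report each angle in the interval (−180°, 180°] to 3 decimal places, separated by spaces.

wrist centre = target − a_3·(cos φ, sin φ) = (11.2940, 10.5618)
cos θ_2 = (239.1055−7²−9²)/(2·7·9) = 0.8659; θ_2 = -30.0125° (elbow-down)
β = atan2(10.5618,11.2940) = 43.0812°; ψ = atan2(-4.5017,14.7932) = -16.9254°
θ_1 = β − ψ = 60.0066°
θ_3 = φ − θ_1 − θ_2 = 90.0059° (wrapped to (-180°,180°])

60.007 -30.013 90.006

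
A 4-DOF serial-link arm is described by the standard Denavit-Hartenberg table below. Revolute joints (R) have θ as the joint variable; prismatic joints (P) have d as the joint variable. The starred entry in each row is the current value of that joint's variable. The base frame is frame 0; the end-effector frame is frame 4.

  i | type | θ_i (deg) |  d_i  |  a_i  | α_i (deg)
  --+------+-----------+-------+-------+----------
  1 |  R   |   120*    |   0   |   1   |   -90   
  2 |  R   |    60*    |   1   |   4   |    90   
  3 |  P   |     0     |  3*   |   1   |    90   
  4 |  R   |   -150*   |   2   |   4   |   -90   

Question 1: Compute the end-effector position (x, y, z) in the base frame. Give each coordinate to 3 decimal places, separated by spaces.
after link 1: o_1 = (-0.5000, 0.8660, 0.0000)
after link 2: o_2 = (-2.3660, 2.0981, -3.4641)
after link 3: o_3 = (-3.9151, 4.7811, -2.8301)
after link 4: o_4 = (-0.4510, 2.7811, -0.8301)

-0.451 2.781 -0.830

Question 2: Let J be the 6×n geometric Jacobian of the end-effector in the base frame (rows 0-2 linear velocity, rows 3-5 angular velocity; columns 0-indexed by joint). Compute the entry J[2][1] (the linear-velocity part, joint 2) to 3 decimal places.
axis z_1 = (-0.8660,-0.5000,0.0000); lever o_n−o_1 = (0.0490,1.9151,-0.8301)
cross product → J_v[:, 1] = (0.4151,-0.7189,-1.6340)
J_ω[:, 1] = z_1
entry J[2][1] = -1.6340

-1.634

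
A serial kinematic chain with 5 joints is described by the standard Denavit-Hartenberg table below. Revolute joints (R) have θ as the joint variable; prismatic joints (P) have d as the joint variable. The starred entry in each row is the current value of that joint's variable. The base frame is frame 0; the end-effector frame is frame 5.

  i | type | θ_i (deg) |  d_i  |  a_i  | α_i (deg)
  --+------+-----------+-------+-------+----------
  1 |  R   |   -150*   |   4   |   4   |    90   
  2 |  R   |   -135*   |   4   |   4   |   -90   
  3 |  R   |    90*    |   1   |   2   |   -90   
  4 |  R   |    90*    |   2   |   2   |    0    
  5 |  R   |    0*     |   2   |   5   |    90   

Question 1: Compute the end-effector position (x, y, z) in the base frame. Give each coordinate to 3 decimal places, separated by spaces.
after link 1: o_1 = (-3.4641, -2.0000, 4.0000)
after link 2: o_2 = (-3.0146, 2.8783, 1.1716)
after link 3: o_3 = (-2.6270, 0.7927, 0.4645)
after link 4: o_4 = (-2.6270, 0.7927, 3.2929)
after link 5: o_5 = (-0.7899, 1.8534, 8.2426)

-0.790 1.853 8.243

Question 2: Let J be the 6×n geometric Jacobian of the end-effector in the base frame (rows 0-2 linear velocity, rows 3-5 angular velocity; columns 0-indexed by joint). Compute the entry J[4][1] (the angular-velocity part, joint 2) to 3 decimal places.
0.866

axis z_1 = (-0.5000,0.8660,0.0000); lever o_n−o_1 = (2.6742,3.8534,4.2426)
cross product → J_v[:, 1] = (3.6742,2.1213,-4.2426)
J_ω[:, 1] = z_1
entry J[4][1] = 0.8660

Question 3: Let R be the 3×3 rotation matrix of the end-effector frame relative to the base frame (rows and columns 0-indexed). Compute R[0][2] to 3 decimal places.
End-effector z-axis (col 2 of R) = (0.5000,-0.8660,-0.0000)
R[0][2] = 0.5000

0.500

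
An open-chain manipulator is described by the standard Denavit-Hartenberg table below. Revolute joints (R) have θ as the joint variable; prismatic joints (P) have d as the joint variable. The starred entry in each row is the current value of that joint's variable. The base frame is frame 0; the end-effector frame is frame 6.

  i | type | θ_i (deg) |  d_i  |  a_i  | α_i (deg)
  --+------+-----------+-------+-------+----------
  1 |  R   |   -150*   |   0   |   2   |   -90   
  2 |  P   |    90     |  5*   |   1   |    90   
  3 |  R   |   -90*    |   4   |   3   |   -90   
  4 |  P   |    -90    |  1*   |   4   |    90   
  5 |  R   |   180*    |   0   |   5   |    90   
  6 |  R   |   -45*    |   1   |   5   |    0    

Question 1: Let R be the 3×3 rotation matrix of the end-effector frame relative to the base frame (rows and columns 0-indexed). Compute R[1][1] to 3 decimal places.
End-effector y-axis (col 1 of R) = (0.9659,-0.2588,-0.0000)
R[1][1] = -0.2588

-0.259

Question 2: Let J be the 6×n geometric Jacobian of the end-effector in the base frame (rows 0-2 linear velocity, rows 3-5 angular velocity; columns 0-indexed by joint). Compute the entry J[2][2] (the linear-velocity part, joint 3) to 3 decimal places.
axis z_2 = (-0.8660,-0.5000,0.0000); lever o_n−o_2 = (-2.8040,5.9277,-2.0000)
cross product → J_v[:, 2] = (1.0000,-1.7321,-6.5355)
J_ω[:, 2] = z_2
entry J[2][2] = -6.5355

-6.536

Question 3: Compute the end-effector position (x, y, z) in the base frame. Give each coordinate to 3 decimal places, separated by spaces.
after link 1: o_1 = (-1.7321, -1.0000, 0.0000)
after link 2: o_2 = (0.7679, -5.3301, -1.0000)
after link 3: o_3 = (-4.1962, -4.7321, -1.0000)
after link 4: o_4 = (-7.6603, -6.7321, -2.0000)
after link 5: o_5 = (-3.3301, -4.2321, -2.0000)
after link 6: o_6 = (-2.0360, 0.5976, -3.0000)

-2.036 0.598 -3.000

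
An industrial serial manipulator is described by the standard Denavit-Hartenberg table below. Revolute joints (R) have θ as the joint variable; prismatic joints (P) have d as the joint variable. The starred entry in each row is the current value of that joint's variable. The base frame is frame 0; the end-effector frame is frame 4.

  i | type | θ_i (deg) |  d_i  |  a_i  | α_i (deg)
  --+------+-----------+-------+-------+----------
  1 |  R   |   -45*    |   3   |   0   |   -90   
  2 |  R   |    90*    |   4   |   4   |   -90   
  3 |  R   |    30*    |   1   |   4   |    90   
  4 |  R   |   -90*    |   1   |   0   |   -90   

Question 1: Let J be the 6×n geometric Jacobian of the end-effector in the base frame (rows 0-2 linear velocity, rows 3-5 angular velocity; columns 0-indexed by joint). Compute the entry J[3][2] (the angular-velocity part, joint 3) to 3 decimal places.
-0.707

axis z_2 = (-0.7071,0.7071,-0.0000); lever o_n−o_2 = (-1.5089,-0.0947,-3.9641)
cross product → J_v[:, 2] = (-2.8030,-2.8030,1.1340)
J_ω[:, 2] = z_2
entry J[3][2] = -0.7071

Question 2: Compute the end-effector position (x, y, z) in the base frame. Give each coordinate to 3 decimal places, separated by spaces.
1.319 2.734 -4.964

after link 1: o_1 = (0.0000, 0.0000, 3.0000)
after link 2: o_2 = (2.8284, 2.8284, -1.0000)
after link 3: o_3 = (0.7071, 2.1213, -4.4641)
after link 4: o_4 = (1.3195, 2.7337, -4.9641)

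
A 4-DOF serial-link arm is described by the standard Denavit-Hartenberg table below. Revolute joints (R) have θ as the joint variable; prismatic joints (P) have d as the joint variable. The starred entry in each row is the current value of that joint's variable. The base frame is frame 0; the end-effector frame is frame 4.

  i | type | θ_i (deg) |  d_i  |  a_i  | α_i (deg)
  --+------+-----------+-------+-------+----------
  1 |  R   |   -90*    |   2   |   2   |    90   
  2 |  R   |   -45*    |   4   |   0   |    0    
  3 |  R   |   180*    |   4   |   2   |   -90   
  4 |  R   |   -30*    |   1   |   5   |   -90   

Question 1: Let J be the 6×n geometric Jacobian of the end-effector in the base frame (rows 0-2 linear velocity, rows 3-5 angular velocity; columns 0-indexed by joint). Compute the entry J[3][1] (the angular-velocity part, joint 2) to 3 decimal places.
-1.000

axis z_1 = (-1.0000,-0.0000,0.0000); lever o_n−o_1 = (-10.5000,5.1832,3.7690)
cross product → J_v[:, 1] = (-0.0000,3.7690,-5.1832)
J_ω[:, 1] = z_1
entry J[3][1] = -1.0000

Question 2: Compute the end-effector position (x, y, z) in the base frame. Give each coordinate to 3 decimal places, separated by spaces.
after link 1: o_1 = (0.0000, -2.0000, 2.0000)
after link 2: o_2 = (-4.0000, -2.0000, 2.0000)
after link 3: o_3 = (-8.0000, -0.5858, 3.4142)
after link 4: o_4 = (-10.5000, 3.1832, 5.7690)

-10.500 3.183 5.769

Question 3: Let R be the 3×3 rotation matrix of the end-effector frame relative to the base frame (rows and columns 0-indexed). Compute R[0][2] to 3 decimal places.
End-effector z-axis (col 2 of R) = (0.8660,0.3536,0.3536)
R[0][2] = 0.8660

0.866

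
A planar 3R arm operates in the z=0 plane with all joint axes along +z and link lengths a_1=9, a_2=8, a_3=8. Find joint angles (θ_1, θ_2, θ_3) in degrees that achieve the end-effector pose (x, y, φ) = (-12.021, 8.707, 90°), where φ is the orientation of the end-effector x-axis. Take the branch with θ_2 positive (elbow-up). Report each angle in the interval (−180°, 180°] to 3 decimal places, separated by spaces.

135.001 89.998 -135.000

wrist centre = target − a_3·(cos φ, sin φ) = (-12.0210, 0.7070)
cos θ_2 = (145.0043−9²−8²)/(2·9·8) = 0.0000; θ_2 = 89.9983° (elbow-up)
β = atan2(0.7070,-12.0210) = 176.6341°; ψ = atan2(8.0000,9.0002) = 41.6328°
θ_1 = β − ψ = 135.0013°
θ_3 = φ − θ_1 − θ_2 = -134.9996° (wrapped to (-180°,180°])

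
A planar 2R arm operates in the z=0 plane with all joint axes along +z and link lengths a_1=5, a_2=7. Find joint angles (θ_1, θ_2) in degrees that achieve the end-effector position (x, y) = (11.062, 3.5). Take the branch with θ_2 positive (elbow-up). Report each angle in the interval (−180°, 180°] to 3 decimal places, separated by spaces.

-0.004 30.006

cos θ_2 = (134.6178−5²−7²)/(2·5·7) = 0.8660; θ_2 = 30.0064° (elbow-up)
β = atan2(3.5000,11.0620) = 17.5573°; ψ = atan2(3.5007,11.0618) = 17.5608°
θ_1 = β − ψ = -0.0035°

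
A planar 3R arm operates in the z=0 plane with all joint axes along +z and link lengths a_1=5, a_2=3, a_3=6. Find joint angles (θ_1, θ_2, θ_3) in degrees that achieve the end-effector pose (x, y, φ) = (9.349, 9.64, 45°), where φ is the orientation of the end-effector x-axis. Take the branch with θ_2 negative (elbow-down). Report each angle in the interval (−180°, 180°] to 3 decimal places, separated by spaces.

63.181 -45.018 26.837

wrist centre = target − a_3·(cos φ, sin φ) = (5.1064, 5.3974)
cos θ_2 = (55.2064−5²−3²)/(2·5·3) = 0.7069; θ_2 = -45.0184° (elbow-down)
β = atan2(5.3974,5.1064) = 46.5869°; ψ = atan2(-2.1220,7.1206) = -16.5944°
θ_1 = β − ψ = 63.1814°
θ_3 = φ − θ_1 − θ_2 = 26.8370° (wrapped to (-180°,180°])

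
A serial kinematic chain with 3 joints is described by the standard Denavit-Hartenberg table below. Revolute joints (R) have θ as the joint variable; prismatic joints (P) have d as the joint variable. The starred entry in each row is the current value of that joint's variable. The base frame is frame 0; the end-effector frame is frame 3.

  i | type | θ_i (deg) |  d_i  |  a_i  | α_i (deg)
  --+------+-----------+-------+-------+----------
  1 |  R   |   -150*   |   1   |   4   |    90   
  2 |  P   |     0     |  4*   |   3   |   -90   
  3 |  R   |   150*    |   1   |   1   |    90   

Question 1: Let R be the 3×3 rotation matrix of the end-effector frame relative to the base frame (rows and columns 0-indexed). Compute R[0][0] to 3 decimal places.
End-effector x-axis (col 0 of R) = (1.0000,0.0000,0.0000)
R[0][0] = 1.0000

1.000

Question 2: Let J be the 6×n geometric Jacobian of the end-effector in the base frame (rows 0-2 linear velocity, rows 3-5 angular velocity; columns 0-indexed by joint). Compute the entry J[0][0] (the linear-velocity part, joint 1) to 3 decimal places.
axis z_0 = ẑ; lever o_n−o_0 = (-7.0622,-0.0359,2.0000)
cross product → J_v[:, 0] = (0.0359,-7.0622,0.0000)
J_ω[:, 0] = z_0
entry J[0][0] = 0.0359

0.036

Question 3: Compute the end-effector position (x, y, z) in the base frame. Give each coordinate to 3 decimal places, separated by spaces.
-7.062 -0.036 2.000

after link 1: o_1 = (-3.4641, -2.0000, 1.0000)
after link 2: o_2 = (-8.0622, -0.0359, 1.0000)
after link 3: o_3 = (-7.0622, -0.0359, 2.0000)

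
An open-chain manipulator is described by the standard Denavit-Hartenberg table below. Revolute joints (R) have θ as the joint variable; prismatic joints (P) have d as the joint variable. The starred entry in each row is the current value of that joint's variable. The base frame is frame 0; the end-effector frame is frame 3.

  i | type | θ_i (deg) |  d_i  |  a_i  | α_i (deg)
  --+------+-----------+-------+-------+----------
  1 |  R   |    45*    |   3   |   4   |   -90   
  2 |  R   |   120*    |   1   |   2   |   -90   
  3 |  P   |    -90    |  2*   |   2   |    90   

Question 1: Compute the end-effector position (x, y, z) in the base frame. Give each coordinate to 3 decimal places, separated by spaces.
-1.225 3.018 2.268

after link 1: o_1 = (2.8284, 2.8284, 3.0000)
after link 2: o_2 = (1.4142, 2.8284, 1.2679)
after link 3: o_3 = (-1.2247, 3.0179, 2.2679)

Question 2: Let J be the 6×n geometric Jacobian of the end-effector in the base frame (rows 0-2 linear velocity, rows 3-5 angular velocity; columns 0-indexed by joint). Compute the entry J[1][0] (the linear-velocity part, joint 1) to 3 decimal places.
-1.225

axis z_0 = ẑ; lever o_n−o_0 = (-1.2247,3.0179,2.2679)
cross product → J_v[:, 0] = (-3.0179,-1.2247,0.0000)
J_ω[:, 0] = z_0
entry J[1][0] = -1.2247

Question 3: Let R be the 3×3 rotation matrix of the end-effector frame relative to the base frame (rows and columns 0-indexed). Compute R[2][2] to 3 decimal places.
End-effector z-axis (col 2 of R) = (0.3536,0.3536,0.8660)
R[2][2] = 0.8660

0.866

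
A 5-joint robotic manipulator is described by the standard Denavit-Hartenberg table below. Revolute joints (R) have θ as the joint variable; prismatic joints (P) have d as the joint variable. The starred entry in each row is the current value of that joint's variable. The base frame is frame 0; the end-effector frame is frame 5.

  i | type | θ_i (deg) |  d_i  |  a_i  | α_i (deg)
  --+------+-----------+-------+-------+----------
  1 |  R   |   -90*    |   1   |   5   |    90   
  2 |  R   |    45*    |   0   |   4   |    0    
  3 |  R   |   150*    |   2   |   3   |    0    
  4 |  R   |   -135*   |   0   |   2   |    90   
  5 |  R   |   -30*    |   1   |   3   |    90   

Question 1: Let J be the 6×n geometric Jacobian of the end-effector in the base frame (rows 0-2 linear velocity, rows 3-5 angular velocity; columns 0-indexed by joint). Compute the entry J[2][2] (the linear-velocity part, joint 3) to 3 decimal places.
axis z_2 = (-1.0000,-0.0000,0.0000); lever o_n−o_2 = (-0.5000,-0.2673,2.7056)
cross product → J_v[:, 2] = (-0.0000,2.7056,0.2673)
J_ω[:, 2] = z_2
entry J[2][2] = 0.2673

0.267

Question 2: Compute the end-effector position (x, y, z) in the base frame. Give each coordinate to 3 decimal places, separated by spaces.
after link 1: o_1 = (0.0000, -5.0000, 1.0000)
after link 2: o_2 = (0.0000, -7.8284, 3.8284)
after link 3: o_3 = (-2.0000, -4.9306, 3.0520)
after link 4: o_4 = (-2.0000, -5.9306, 4.7840)
after link 5: o_5 = (-0.5000, -8.0957, 6.5340)

-0.500 -8.096 6.534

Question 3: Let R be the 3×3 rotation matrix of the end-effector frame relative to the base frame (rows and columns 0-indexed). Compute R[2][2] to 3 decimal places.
End-effector z-axis (col 2 of R) = (0.8660,0.2500,-0.4330)
R[2][2] = -0.4330

-0.433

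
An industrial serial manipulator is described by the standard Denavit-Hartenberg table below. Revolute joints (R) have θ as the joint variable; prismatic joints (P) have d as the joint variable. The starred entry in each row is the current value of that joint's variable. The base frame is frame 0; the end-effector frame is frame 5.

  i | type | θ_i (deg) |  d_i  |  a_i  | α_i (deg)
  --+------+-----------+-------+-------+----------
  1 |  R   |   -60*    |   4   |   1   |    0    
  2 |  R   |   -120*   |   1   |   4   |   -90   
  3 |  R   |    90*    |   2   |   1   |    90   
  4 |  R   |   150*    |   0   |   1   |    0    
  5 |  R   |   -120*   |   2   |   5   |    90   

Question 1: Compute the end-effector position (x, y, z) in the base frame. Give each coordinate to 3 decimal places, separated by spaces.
after link 1: o_1 = (0.5000, -0.8660, 4.0000)
after link 2: o_2 = (-3.5000, -0.8660, 5.0000)
after link 3: o_3 = (-3.5000, -2.8660, 4.0000)
after link 4: o_4 = (-3.5000, -3.3660, 4.8660)
after link 5: o_5 = (-5.5000, -5.8660, 0.5359)

-5.500 -5.866 0.536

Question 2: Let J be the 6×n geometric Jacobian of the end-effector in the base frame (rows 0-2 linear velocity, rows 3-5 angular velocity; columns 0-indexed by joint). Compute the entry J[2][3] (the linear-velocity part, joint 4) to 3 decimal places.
axis z_3 = (-1.0000,-0.0000,0.0000); lever o_n−o_3 = (-2.0000,-3.0000,-3.4641)
cross product → J_v[:, 3] = (0.0000,-3.4641,3.0000)
J_ω[:, 3] = z_3
entry J[2][3] = 3.0000

3.000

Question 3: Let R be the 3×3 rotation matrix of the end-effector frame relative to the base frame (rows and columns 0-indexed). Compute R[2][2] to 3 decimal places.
-0.500

End-effector z-axis (col 2 of R) = (-0.0000,0.8660,-0.5000)
R[2][2] = -0.5000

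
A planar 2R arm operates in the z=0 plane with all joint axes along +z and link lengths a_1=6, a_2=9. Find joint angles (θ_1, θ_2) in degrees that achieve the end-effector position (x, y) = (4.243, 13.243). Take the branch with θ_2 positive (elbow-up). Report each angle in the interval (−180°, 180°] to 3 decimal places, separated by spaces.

45.005 44.991

cos θ_2 = (193.3801−6²−9²)/(2·6·9) = 0.7072; θ_2 = 44.9906° (elbow-up)
β = atan2(13.2430,4.2430) = 72.2348°; ψ = atan2(6.3629,12.3650) = 27.2299°
θ_1 = β − ψ = 45.0049°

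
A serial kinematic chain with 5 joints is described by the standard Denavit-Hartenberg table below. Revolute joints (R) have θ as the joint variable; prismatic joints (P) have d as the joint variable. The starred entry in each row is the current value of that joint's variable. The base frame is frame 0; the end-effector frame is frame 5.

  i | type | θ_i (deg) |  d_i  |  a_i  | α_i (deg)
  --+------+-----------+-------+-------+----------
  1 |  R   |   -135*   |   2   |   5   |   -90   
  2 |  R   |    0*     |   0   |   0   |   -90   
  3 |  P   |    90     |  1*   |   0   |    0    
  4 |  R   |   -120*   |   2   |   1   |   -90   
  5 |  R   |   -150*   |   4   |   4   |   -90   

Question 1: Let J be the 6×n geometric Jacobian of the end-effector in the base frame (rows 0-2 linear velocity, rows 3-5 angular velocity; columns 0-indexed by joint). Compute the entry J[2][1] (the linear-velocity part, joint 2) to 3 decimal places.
0.134

axis z_1 = (0.7071,-0.7071,0.0000); lever o_n−o_1 = (-3.2259,3.4154,-5.0000)
cross product → J_v[:, 1] = (3.5355,3.5355,0.1340)
J_ω[:, 1] = z_1
entry J[2][1] = 0.1340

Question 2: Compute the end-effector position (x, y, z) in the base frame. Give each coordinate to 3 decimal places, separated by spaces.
-6.761 -0.120 -3.000

after link 1: o_1 = (-3.5355, -3.5355, 2.0000)
after link 2: o_2 = (-3.5355, -3.5355, 2.0000)
after link 3: o_3 = (-3.5355, -3.5355, 1.0000)
after link 4: o_4 = (-3.7944, -4.5015, -1.0000)
after link 5: o_5 = (-6.7615, -0.1201, -3.0000)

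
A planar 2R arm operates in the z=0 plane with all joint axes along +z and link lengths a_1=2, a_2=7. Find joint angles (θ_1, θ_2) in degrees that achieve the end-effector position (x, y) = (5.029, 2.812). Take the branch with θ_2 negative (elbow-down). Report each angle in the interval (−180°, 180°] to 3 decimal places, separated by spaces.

150.014 -135.008

cos θ_2 = (33.1982−2²−7²)/(2·2·7) = -0.7072; θ_2 = -135.0082° (elbow-down)
β = atan2(2.8120,5.0290) = 29.2120°; ψ = atan2(-4.9490,-2.9505) = -120.8020°
θ_1 = β − ψ = 150.0140°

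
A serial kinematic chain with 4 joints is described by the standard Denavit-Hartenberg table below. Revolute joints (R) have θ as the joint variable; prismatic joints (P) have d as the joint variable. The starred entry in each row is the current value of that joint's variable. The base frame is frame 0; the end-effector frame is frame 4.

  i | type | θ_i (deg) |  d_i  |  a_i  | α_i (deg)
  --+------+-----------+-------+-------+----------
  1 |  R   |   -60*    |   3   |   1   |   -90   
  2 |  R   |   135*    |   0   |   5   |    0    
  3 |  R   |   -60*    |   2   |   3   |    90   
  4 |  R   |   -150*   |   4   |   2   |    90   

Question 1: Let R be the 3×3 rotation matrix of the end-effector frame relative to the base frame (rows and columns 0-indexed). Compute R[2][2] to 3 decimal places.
End-effector z-axis (col 2 of R) = (0.6853,0.5451,0.4830)
R[2][2] = 0.4830

0.483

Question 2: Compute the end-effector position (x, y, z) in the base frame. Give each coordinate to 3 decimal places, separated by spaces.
1.694 -0.934 -0.725

after link 1: o_1 = (0.5000, -0.8660, 3.0000)
after link 2: o_2 = (-1.2678, 2.1958, -0.5355)
after link 3: o_3 = (0.8525, 2.5234, -3.4333)
after link 4: o_4 = (1.6942, -0.9344, -0.7250)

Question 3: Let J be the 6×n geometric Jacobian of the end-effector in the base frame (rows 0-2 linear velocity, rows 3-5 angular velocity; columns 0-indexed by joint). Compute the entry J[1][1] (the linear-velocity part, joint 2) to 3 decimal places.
3.226

axis z_1 = (0.8660,0.5000,0.0000); lever o_n−o_1 = (1.1942,-0.0684,-3.7250)
cross product → J_v[:, 1] = (-1.8625,3.2259,-0.6563)
J_ω[:, 1] = z_1
entry J[1][1] = 3.2259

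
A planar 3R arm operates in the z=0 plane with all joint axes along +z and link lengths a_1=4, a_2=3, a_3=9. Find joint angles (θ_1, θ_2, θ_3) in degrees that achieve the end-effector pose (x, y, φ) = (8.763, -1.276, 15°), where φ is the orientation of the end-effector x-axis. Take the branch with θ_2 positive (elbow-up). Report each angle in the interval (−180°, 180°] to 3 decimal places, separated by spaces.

wrist centre = target − a_3·(cos φ, sin φ) = (0.0697, -3.6054)
cos θ_2 = (13.0036−4²−3²)/(2·4·3) = -0.4999; θ_2 = 119.9902° (elbow-up)
β = atan2(-3.6054,0.0697) = -88.8930°; ψ = atan2(2.5983,2.5004) = 46.0999°
θ_1 = β − ψ = -134.9928°
θ_3 = φ − θ_1 − θ_2 = 30.0027° (wrapped to (-180°,180°])

-134.993 119.990 30.003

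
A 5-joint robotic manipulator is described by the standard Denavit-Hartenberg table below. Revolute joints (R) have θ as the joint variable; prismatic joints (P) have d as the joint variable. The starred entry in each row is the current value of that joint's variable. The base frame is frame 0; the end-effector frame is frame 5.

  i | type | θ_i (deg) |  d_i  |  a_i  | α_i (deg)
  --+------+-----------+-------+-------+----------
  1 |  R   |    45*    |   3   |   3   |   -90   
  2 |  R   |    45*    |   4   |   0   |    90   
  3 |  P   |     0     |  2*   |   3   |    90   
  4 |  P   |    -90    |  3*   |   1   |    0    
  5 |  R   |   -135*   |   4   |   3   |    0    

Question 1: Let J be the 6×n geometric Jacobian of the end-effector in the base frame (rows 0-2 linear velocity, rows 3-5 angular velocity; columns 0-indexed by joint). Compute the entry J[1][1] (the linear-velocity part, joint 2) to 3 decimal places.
axis z_1 = (-0.7071,0.7071,0.0000); lever o_n−o_1 = (4.1213,-0.1213,1.5858)
cross product → J_v[:, 1] = (1.1213,1.1213,-2.8284)
J_ω[:, 1] = z_1
entry J[1][1] = 1.1213

1.121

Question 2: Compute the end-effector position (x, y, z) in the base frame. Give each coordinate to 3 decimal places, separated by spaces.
after link 1: o_1 = (2.1213, 2.1213, 3.0000)
after link 2: o_2 = (-0.7071, 4.9497, 3.0000)
after link 3: o_3 = (1.7929, 7.4497, 2.2929)
after link 4: o_4 = (3.4142, 4.8284, 1.5858)
after link 5: o_5 = (6.2426, 2.0000, 4.5858)

6.243 2.000 4.586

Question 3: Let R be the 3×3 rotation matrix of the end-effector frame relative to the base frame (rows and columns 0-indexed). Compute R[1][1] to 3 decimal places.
-0.707

End-effector y-axis (col 1 of R) = (-0.7071,-0.7071,-0.0000)
R[1][1] = -0.7071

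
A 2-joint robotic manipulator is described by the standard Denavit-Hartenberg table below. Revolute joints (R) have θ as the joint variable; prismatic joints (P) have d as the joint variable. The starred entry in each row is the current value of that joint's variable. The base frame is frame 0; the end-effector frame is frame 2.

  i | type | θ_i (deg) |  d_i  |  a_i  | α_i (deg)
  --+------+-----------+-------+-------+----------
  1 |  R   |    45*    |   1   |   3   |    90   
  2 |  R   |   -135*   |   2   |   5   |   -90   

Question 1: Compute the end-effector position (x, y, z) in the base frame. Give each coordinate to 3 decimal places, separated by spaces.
after link 1: o_1 = (2.1213, 2.1213, 1.0000)
after link 2: o_2 = (1.0355, -1.7929, -2.5355)

1.036 -1.793 -2.536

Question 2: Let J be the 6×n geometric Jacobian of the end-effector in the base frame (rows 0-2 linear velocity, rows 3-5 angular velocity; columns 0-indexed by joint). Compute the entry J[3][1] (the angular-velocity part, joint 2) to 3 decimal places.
axis z_1 = (0.7071,-0.7071,0.0000); lever o_n−o_1 = (-1.0858,-3.9142,-3.5355)
cross product → J_v[:, 1] = (2.5000,2.5000,-3.5355)
J_ω[:, 1] = z_1
entry J[3][1] = 0.7071

0.707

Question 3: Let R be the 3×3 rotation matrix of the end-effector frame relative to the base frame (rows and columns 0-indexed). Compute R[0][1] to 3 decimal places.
-0.707

End-effector y-axis (col 1 of R) = (-0.7071,0.7071,-0.0000)
R[0][1] = -0.7071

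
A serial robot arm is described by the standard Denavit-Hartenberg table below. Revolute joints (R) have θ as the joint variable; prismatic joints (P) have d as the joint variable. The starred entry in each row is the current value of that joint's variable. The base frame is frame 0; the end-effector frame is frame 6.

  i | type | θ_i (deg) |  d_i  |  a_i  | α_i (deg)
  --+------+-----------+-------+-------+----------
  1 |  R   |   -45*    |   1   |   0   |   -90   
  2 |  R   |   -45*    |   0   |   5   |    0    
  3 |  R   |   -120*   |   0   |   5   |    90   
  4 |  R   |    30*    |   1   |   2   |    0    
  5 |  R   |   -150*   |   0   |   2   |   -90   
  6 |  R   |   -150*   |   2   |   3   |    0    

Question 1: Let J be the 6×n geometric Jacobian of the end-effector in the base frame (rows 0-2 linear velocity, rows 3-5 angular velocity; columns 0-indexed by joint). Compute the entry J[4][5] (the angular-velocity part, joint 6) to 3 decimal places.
0.238

axis z_5 = (-0.9451,0.2380,0.2241); lever o_n−o_5 = (-1.4609,3.2287,-0.6644)
cross product → J_v[:, 5] = (-0.8818,-0.9553,-2.7037)
J_ω[:, 5] = z_5
entry J[4][5] = 0.2380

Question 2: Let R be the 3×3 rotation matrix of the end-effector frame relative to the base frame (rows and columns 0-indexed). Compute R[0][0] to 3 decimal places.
0.143

End-effector x-axis (col 0 of R) = (0.1431,0.9176,-0.3709)
R[0][0] = 0.1431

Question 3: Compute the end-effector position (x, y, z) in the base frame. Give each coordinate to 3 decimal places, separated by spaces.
after link 1: o_1 = (0.0000, 0.0000, 1.0000)
after link 2: o_2 = (2.5000, -2.5000, 4.5355)
after link 3: o_3 = (-0.9151, 0.9151, 5.8296)
after link 4: o_4 = (-1.5740, 2.9882, 5.3120)
after link 5: o_5 = (-2.1157, 1.0804, 5.0532)
after link 6: o_6 = (-3.5766, 4.3091, 4.3888)

-3.577 4.309 4.389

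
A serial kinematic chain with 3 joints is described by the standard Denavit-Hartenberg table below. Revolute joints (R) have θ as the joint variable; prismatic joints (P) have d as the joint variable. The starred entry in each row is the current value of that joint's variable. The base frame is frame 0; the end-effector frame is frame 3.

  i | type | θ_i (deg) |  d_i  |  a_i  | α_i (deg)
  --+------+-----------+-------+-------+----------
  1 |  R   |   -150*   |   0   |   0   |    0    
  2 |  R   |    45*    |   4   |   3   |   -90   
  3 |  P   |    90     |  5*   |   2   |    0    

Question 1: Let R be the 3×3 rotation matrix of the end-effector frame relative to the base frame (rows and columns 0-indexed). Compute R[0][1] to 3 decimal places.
End-effector y-axis (col 1 of R) = (0.2588,0.9659,-0.0000)
R[0][1] = 0.2588

0.259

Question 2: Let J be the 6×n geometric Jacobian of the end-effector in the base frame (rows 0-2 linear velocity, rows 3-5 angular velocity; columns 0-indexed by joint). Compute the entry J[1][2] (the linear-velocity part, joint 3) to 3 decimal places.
-0.259

prismatic axis z_2 = (0.9659,-0.2588,0.0000)
J_v[:, 2] = z_2; J_ω[:, 2] = (0,0,0)
entry J[1][2] = -0.2588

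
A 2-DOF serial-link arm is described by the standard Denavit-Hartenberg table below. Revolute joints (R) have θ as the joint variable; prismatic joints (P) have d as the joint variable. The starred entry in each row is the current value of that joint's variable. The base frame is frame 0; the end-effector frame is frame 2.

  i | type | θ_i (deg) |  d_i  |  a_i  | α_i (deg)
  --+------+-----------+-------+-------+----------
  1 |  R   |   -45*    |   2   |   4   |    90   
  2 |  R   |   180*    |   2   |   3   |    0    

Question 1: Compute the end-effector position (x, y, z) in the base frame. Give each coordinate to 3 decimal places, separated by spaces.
after link 1: o_1 = (2.8284, -2.8284, 2.0000)
after link 2: o_2 = (-0.7071, -2.1213, 2.0000)

-0.707 -2.121 2.000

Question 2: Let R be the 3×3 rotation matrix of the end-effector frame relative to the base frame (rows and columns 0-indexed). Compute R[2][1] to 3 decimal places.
End-effector y-axis (col 1 of R) = (-0.0000,0.0000,-1.0000)
R[2][1] = -1.0000

-1.000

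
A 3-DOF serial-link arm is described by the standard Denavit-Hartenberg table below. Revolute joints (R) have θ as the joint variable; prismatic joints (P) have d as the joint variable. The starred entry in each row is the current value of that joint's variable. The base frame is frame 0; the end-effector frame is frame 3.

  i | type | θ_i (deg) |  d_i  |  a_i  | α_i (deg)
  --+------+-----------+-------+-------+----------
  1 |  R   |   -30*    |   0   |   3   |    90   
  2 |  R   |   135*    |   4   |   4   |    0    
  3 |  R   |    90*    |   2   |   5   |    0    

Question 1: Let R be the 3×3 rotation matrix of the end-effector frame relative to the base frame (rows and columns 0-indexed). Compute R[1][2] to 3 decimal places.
End-effector z-axis (col 2 of R) = (-0.5000,-0.8660,0.0000)
R[1][2] = -0.8660

-0.866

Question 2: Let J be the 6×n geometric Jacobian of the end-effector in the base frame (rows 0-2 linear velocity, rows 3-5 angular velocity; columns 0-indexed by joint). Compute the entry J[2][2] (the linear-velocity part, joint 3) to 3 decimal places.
axis z_2 = (-0.5000,-0.8660,0.0000); lever o_n−o_2 = (-4.0619,0.0357,-3.5355)
cross product → J_v[:, 2] = (3.0619,-1.7678,-3.5355)
J_ω[:, 2] = z_2
entry J[2][2] = -3.5355

-3.536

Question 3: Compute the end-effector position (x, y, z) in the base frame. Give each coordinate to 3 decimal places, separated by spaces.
after link 1: o_1 = (2.5981, -1.5000, 0.0000)
after link 2: o_2 = (-1.8514, -3.5499, 2.8284)
after link 3: o_3 = (-5.9133, -3.5142, -0.7071)

-5.913 -3.514 -0.707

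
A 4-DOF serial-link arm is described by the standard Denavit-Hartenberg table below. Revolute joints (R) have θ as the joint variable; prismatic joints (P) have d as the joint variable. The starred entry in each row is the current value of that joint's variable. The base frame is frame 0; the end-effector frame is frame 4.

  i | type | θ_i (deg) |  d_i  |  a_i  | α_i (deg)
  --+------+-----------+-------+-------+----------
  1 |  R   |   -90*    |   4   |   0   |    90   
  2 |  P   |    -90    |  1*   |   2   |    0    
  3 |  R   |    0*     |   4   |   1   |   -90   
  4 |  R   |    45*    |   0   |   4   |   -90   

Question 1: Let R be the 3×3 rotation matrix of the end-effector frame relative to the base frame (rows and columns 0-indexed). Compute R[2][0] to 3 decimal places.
End-effector x-axis (col 0 of R) = (0.7071,-0.0000,-0.7071)
R[2][0] = -0.7071

-0.707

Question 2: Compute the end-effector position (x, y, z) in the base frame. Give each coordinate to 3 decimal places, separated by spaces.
after link 1: o_1 = (0.0000, 0.0000, 4.0000)
after link 2: o_2 = (-1.0000, -0.0000, 2.0000)
after link 3: o_3 = (-5.0000, -0.0000, 1.0000)
after link 4: o_4 = (-2.1716, -0.0000, -1.8284)

-2.172 -0.000 -1.828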